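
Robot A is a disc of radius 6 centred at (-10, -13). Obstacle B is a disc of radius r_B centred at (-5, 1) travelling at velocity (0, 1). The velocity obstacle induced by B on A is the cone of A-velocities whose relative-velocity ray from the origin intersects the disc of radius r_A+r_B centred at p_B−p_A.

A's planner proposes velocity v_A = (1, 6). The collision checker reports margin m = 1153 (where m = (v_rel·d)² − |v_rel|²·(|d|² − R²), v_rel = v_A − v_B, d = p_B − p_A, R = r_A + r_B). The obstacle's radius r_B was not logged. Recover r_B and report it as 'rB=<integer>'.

m = 1153
d = (5, 14);  v_rel = (1, 5),  |v_rel|² = 26
v_rel×d = (1)·(14) − (5)·(5) = -11
since m = R²·26 − (-11)²:  R² = (121 + 1153) / 26 = 49
R = √49 = 7  ⇒  r_B = 7 − 6 = 1

rB=1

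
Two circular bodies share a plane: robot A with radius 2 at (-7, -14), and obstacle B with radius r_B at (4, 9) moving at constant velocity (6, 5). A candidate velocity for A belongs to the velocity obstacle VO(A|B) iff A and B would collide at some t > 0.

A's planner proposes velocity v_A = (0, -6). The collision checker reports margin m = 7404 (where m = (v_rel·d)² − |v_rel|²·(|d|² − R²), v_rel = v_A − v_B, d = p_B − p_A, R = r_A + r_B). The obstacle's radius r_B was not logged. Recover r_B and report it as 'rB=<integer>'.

m = 7404
d = (11, 23);  v_rel = (-6, -11),  |v_rel|² = 157
v_rel×d = (-6)·(23) − (-11)·(11) = -17
since m = R²·157 − (-17)²:  R² = (289 + 7404) / 157 = 49
R = √49 = 7  ⇒  r_B = 7 − 2 = 5

rB=5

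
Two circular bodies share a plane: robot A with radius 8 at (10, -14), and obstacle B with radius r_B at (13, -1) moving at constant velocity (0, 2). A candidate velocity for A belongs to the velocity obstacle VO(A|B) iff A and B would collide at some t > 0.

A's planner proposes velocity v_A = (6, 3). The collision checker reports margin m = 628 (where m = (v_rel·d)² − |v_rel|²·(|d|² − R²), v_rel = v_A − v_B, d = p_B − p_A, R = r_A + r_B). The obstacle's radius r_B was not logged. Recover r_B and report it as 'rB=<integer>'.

m = 628
d = (3, 13);  v_rel = (6, 1),  |v_rel|² = 37
v_rel×d = (6)·(13) − (1)·(3) = 75
since m = R²·37 − 75²:  R² = (5625 + 628) / 37 = 169
R = √169 = 13  ⇒  r_B = 13 − 8 = 5

rB=5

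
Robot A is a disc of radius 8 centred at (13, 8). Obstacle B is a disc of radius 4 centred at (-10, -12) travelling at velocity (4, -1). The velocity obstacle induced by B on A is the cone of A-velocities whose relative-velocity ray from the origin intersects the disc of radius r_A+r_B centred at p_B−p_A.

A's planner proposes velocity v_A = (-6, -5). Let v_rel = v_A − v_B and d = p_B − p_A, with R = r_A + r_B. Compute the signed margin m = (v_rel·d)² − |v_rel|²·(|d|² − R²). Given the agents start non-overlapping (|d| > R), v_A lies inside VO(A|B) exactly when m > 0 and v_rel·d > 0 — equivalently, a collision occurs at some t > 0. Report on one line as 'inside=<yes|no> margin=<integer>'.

d = (-23, -20),  |d|² = 929;  R = 8+4 = 12,  c = 929−12² = 785
v_rel = (-10, -4),  |v_rel|² = 116;  v_rel·d = (-10)·(-23) + (-4)·(-20) = 310
116·t² − 620·t + 785 = 0  ⇒  m = 310² − 116·785 = 5040
m = 5040 > 0,  v_rel·d = 310 > 0  ⇒  inside

inside=yes margin=5040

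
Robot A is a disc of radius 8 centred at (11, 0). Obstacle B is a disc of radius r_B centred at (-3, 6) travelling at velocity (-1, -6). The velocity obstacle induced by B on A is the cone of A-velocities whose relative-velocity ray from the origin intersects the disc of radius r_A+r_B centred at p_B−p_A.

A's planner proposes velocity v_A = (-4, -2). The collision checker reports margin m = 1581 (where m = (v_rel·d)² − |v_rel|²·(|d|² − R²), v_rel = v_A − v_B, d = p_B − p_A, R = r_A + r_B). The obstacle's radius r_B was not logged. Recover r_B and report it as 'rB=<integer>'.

m = 1581
d = (-14, 6);  v_rel = (-3, 4),  |v_rel|² = 25
v_rel×d = (-3)·(6) − (4)·(-14) = 38
since m = R²·25 − 38²:  R² = (1444 + 1581) / 25 = 121
R = √121 = 11  ⇒  r_B = 11 − 8 = 3

rB=3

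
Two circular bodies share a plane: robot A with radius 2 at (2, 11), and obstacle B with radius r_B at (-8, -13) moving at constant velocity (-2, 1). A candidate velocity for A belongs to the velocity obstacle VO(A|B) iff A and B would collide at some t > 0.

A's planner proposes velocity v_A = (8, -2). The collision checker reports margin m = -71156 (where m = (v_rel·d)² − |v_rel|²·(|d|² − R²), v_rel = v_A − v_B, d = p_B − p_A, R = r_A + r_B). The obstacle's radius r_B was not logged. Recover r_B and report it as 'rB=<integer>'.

m = -71156
d = (-10, -24);  v_rel = (10, -3),  |v_rel|² = 109
v_rel×d = (10)·(-24) − (-3)·(-10) = -270
since m = R²·109 − (-270)²:  R² = (72900 + -71156) / 109 = 16
R = √16 = 4  ⇒  r_B = 4 − 2 = 2

rB=2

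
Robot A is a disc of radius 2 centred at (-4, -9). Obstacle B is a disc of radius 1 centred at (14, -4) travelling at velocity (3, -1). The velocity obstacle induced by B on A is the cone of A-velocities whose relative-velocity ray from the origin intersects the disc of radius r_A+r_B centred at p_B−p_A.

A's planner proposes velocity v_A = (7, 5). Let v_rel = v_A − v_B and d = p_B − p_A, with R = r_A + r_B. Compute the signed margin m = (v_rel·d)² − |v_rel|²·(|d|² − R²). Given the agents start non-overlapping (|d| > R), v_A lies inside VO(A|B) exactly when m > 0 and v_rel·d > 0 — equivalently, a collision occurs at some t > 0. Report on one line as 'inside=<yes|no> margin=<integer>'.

d = (18, 5),  |d|² = 349;  R = 2+1 = 3,  c = 349−3² = 340
v_rel = (4, 6),  |v_rel|² = 52;  v_rel·d = (4)·(18) + (6)·(5) = 102
52·t² − 204·t + 340 = 0  ⇒  m = 102² − 52·340 = -7276
m = -7276 < 0,  v_rel·d = 102 > 0  ⇒  outside

inside=no margin=-7276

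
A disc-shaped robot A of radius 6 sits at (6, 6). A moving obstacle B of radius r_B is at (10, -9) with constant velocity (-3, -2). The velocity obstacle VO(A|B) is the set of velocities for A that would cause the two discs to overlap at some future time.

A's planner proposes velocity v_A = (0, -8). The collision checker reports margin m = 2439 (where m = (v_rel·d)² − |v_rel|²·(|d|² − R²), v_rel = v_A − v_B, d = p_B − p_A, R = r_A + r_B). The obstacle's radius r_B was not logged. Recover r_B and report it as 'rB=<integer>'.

m = 2439
d = (4, -15);  v_rel = (3, -6),  |v_rel|² = 45
v_rel×d = (3)·(-15) − (-6)·(4) = -21
since m = R²·45 − (-21)²:  R² = (441 + 2439) / 45 = 64
R = √64 = 8  ⇒  r_B = 8 − 6 = 2

rB=2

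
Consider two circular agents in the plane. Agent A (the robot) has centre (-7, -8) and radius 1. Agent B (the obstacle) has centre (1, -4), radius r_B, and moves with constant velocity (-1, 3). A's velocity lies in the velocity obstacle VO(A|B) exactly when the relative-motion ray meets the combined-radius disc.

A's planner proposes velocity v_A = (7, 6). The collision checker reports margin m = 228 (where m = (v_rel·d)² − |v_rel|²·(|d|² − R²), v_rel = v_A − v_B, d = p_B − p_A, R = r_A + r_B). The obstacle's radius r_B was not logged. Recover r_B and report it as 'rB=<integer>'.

m = 228
d = (8, 4);  v_rel = (8, 3),  |v_rel|² = 73
v_rel×d = (8)·(4) − (3)·(8) = 8
since m = R²·73 − 8²:  R² = (64 + 228) / 73 = 4
R = √4 = 2  ⇒  r_B = 2 − 1 = 1

rB=1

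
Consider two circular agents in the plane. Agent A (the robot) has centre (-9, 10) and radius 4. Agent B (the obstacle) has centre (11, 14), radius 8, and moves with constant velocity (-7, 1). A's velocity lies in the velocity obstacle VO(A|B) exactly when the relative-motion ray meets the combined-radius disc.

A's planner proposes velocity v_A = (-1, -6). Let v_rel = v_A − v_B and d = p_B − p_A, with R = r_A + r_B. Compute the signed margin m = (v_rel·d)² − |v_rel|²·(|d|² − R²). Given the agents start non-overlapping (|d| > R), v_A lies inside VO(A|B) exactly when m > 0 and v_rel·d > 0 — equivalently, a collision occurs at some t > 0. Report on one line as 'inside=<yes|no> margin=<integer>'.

d = (20, 4),  |d|² = 416;  R = 4+8 = 12,  c = 416−12² = 272
v_rel = (6, -7),  |v_rel|² = 85;  v_rel·d = (6)·(20) + (-7)·(4) = 92
85·t² − 184·t + 272 = 0  ⇒  m = 92² − 85·272 = -14656
m = -14656 < 0,  v_rel·d = 92 > 0  ⇒  outside

inside=no margin=-14656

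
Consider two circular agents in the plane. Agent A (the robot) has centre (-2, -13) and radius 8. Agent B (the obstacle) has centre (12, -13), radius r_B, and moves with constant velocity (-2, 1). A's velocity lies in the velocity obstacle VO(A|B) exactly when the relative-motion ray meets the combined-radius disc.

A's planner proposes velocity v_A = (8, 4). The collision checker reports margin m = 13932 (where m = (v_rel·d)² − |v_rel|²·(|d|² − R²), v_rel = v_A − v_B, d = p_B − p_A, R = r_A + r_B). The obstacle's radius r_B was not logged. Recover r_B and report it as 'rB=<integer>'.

m = 13932
d = (14, 0);  v_rel = (10, 3),  |v_rel|² = 109
v_rel×d = (10)·(0) − (3)·(14) = -42
since m = R²·109 − (-42)²:  R² = (1764 + 13932) / 109 = 144
R = √144 = 12  ⇒  r_B = 12 − 8 = 4

rB=4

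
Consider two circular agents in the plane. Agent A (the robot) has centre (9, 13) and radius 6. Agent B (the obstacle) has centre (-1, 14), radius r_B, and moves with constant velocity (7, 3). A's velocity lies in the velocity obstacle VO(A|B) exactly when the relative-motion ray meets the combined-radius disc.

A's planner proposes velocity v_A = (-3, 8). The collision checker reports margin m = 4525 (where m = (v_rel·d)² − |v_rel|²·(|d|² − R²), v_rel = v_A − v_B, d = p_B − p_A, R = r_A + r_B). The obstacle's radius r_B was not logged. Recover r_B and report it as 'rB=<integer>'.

m = 4525
d = (-10, 1);  v_rel = (-10, 5),  |v_rel|² = 125
v_rel×d = (-10)·(1) − (5)·(-10) = 40
since m = R²·125 − 40²:  R² = (1600 + 4525) / 125 = 49
R = √49 = 7  ⇒  r_B = 7 − 6 = 1

rB=1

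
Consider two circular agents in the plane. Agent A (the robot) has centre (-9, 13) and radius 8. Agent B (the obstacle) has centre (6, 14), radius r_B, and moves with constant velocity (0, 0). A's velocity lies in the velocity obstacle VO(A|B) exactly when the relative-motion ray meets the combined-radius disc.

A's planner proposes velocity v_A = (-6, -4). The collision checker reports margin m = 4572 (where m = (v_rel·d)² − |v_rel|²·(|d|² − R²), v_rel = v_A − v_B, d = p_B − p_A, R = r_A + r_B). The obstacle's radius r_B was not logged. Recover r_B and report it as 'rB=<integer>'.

m = 4572
d = (15, 1);  v_rel = (-6, -4),  |v_rel|² = 52
v_rel×d = (-6)·(1) − (-4)·(15) = 54
since m = R²·52 − 54²:  R² = (2916 + 4572) / 52 = 144
R = √144 = 12  ⇒  r_B = 12 − 8 = 4

rB=4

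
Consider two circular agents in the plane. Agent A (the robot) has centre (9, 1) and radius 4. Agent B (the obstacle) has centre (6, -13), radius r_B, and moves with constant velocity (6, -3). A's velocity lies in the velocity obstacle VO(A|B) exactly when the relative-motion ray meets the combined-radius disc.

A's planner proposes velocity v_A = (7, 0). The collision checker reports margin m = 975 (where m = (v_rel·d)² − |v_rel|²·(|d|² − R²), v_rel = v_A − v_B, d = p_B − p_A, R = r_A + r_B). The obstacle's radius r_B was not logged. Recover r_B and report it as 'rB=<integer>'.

m = 975
d = (-3, -14);  v_rel = (1, 3),  |v_rel|² = 10
v_rel×d = (1)·(-14) − (3)·(-3) = -5
since m = R²·10 − (-5)²:  R² = (25 + 975) / 10 = 100
R = √100 = 10  ⇒  r_B = 10 − 4 = 6

rB=6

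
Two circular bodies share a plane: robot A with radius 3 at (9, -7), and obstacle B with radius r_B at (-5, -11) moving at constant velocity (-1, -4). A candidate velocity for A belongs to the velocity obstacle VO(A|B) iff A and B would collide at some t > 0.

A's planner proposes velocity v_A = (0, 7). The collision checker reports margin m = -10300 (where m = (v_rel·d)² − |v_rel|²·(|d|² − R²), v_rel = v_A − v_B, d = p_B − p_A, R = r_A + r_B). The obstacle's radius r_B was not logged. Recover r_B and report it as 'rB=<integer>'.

m = -10300
d = (-14, -4);  v_rel = (1, 11),  |v_rel|² = 122
v_rel×d = (1)·(-4) − (11)·(-14) = 150
since m = R²·122 − 150²:  R² = (22500 + -10300) / 122 = 100
R = √100 = 10  ⇒  r_B = 10 − 3 = 7

rB=7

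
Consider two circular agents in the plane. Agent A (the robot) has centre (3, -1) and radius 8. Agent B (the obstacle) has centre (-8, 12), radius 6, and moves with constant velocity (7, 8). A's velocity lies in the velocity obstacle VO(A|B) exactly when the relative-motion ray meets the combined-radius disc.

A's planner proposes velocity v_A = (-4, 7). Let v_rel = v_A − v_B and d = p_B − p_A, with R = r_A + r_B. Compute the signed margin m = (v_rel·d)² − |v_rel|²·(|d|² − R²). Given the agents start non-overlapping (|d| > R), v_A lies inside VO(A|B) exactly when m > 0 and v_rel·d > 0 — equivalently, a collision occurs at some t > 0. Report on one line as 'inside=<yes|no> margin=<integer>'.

d = (-11, 13),  |d|² = 290;  R = 8+6 = 14,  c = 290−14² = 94
v_rel = (-11, -1),  |v_rel|² = 122;  v_rel·d = (-11)·(-11) + (-1)·(13) = 108
122·t² − 216·t + 94 = 0  ⇒  m = 108² − 122·94 = 196
m = 196 > 0,  v_rel·d = 108 > 0  ⇒  inside

inside=yes margin=196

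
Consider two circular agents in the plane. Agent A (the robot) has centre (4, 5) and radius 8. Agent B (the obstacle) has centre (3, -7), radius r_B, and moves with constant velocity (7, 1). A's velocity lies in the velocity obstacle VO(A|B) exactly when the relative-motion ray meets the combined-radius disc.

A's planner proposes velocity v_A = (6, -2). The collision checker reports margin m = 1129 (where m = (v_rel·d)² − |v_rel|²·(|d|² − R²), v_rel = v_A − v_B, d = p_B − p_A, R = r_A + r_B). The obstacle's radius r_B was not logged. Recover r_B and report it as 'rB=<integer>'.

m = 1129
d = (-1, -12);  v_rel = (-1, -3),  |v_rel|² = 10
v_rel×d = (-1)·(-12) − (-3)·(-1) = 9
since m = R²·10 − 9²:  R² = (81 + 1129) / 10 = 121
R = √121 = 11  ⇒  r_B = 11 − 8 = 3

rB=3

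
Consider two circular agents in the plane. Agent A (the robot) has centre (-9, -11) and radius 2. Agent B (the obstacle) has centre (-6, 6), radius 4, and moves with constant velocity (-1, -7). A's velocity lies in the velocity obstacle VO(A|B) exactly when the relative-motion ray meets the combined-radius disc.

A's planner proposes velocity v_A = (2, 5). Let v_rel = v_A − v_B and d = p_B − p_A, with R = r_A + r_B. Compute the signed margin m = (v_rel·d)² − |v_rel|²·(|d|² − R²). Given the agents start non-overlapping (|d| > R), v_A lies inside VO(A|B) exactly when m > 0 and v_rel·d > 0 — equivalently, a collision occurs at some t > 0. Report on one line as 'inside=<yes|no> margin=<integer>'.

d = (3, 17),  |d|² = 298;  R = 2+4 = 6,  c = 298−6² = 262
v_rel = (3, 12),  |v_rel|² = 153;  v_rel·d = (3)·(3) + (12)·(17) = 213
153·t² − 426·t + 262 = 0  ⇒  m = 213² − 153·262 = 5283
m = 5283 > 0,  v_rel·d = 213 > 0  ⇒  inside

inside=yes margin=5283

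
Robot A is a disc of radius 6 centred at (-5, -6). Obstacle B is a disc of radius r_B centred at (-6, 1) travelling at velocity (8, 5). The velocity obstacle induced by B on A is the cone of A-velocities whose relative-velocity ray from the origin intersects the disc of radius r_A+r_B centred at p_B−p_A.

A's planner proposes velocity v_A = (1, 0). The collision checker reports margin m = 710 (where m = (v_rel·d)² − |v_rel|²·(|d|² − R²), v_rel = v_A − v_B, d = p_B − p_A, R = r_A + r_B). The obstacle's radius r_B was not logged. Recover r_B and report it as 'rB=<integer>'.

m = 710
d = (-1, 7);  v_rel = (-7, -5),  |v_rel|² = 74
v_rel×d = (-7)·(7) − (-5)·(-1) = -54
since m = R²·74 − (-54)²:  R² = (2916 + 710) / 74 = 49
R = √49 = 7  ⇒  r_B = 7 − 6 = 1

rB=1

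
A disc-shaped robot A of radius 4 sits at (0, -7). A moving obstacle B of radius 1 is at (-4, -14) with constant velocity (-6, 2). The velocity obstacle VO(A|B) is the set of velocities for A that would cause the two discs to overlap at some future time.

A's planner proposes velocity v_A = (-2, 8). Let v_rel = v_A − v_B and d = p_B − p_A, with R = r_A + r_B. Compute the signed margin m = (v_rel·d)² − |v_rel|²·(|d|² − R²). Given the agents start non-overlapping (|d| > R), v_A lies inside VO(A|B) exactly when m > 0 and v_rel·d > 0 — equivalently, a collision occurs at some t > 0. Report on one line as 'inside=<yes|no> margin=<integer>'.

d = (-4, -7),  |d|² = 65;  R = 4+1 = 5,  c = 65−5² = 40
v_rel = (4, 6),  |v_rel|² = 52;  v_rel·d = (4)·(-4) + (6)·(-7) = -58
52·t² + 116·t + 40 = 0  ⇒  m = (-58)² − 52·40 = 1284
m = 1284 > 0,  v_rel·d = -58 < 0  ⇒  outside

inside=no margin=1284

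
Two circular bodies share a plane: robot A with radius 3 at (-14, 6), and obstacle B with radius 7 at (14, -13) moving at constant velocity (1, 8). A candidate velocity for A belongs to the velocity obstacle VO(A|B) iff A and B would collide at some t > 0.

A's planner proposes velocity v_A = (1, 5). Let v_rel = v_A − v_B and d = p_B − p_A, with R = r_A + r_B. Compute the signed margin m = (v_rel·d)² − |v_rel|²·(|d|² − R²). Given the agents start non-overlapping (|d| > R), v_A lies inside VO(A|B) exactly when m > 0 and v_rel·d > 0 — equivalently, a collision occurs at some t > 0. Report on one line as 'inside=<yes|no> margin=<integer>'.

d = (28, -19),  |d|² = 1145;  R = 3+7 = 10,  c = 1145−10² = 1045
v_rel = (0, -3),  |v_rel|² = 9;  v_rel·d = (0)·(28) + (-3)·(-19) = 57
9·t² − 114·t + 1045 = 0  ⇒  m = 57² − 9·1045 = -6156
m = -6156 < 0,  v_rel·d = 57 > 0  ⇒  outside

inside=no margin=-6156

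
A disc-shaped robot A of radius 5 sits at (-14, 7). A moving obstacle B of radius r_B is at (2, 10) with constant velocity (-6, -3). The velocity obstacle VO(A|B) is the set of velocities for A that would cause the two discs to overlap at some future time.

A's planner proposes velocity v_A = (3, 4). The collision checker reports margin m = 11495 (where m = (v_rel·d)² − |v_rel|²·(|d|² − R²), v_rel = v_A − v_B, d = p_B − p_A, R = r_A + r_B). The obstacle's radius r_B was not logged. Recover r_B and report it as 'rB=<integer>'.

m = 11495
d = (16, 3);  v_rel = (9, 7),  |v_rel|² = 130
v_rel×d = (9)·(3) − (7)·(16) = -85
since m = R²·130 − (-85)²:  R² = (7225 + 11495) / 130 = 144
R = √144 = 12  ⇒  r_B = 12 − 5 = 7

rB=7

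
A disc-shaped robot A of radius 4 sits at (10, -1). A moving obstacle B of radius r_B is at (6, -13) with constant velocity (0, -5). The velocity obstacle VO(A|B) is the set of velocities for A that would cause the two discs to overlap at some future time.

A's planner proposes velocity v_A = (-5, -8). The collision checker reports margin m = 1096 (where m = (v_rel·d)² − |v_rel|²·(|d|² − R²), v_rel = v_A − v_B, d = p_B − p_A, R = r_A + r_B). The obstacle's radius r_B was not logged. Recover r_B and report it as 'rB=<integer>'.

m = 1096
d = (-4, -12);  v_rel = (-5, -3),  |v_rel|² = 34
v_rel×d = (-5)·(-12) − (-3)·(-4) = 48
since m = R²·34 − 48²:  R² = (2304 + 1096) / 34 = 100
R = √100 = 10  ⇒  r_B = 10 − 4 = 6

rB=6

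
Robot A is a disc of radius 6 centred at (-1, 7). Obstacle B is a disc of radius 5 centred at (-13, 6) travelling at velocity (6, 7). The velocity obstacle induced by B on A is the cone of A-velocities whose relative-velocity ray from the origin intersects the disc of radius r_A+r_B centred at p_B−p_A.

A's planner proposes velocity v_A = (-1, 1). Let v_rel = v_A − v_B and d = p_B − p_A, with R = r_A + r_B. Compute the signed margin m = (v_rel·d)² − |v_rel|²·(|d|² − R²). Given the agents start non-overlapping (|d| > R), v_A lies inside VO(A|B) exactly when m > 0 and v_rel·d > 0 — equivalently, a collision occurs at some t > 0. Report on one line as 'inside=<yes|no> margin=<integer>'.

d = (-12, -1),  |d|² = 145;  R = 6+5 = 11,  c = 145−11² = 24
v_rel = (-7, -6),  |v_rel|² = 85;  v_rel·d = (-7)·(-12) + (-6)·(-1) = 90
85·t² − 180·t + 24 = 0  ⇒  m = 90² − 85·24 = 6060
m = 6060 > 0,  v_rel·d = 90 > 0  ⇒  inside

inside=yes margin=6060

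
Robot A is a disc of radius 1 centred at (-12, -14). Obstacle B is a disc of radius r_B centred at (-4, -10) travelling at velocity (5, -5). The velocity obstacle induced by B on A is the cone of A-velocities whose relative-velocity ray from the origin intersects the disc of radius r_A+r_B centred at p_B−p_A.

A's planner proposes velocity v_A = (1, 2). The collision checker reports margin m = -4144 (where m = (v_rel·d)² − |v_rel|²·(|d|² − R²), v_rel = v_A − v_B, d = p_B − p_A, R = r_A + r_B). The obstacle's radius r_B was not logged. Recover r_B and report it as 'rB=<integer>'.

m = -4144
d = (8, 4);  v_rel = (-4, 7),  |v_rel|² = 65
v_rel×d = (-4)·(4) − (7)·(8) = -72
since m = R²·65 − (-72)²:  R² = (5184 + -4144) / 65 = 16
R = √16 = 4  ⇒  r_B = 4 − 1 = 3

rB=3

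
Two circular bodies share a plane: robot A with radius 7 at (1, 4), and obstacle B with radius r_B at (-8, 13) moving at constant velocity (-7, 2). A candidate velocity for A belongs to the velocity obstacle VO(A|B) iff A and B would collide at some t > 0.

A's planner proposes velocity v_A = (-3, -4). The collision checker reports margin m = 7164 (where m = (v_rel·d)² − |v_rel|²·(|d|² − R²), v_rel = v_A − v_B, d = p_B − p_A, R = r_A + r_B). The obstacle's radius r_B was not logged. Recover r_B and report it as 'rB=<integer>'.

m = 7164
d = (-9, 9);  v_rel = (4, -6),  |v_rel|² = 52
v_rel×d = (4)·(9) − (-6)·(-9) = -18
since m = R²·52 − (-18)²:  R² = (324 + 7164) / 52 = 144
R = √144 = 12  ⇒  r_B = 12 − 7 = 5

rB=5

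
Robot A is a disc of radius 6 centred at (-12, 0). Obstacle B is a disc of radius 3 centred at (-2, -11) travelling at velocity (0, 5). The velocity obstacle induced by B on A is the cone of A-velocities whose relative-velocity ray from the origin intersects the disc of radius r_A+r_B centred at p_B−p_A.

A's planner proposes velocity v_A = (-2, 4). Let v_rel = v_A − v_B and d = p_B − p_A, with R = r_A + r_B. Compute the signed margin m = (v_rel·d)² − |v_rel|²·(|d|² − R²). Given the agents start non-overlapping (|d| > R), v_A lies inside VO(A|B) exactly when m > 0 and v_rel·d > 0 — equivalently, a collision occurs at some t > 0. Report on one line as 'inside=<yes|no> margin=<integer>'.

d = (10, -11),  |d|² = 221;  R = 6+3 = 9,  c = 221−9² = 140
v_rel = (-2, -1),  |v_rel|² = 5;  v_rel·d = (-2)·(10) + (-1)·(-11) = -9
5·t² + 18·t + 140 = 0  ⇒  m = (-9)² − 5·140 = -619
m = -619 < 0,  v_rel·d = -9 < 0  ⇒  outside

inside=no margin=-619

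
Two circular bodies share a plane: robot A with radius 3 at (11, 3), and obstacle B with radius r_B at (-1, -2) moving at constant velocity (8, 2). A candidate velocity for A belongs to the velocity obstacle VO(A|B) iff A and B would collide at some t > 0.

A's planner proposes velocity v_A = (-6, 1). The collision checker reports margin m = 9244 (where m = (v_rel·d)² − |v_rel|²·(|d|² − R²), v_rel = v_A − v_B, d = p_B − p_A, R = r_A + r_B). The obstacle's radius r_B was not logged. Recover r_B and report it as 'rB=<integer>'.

m = 9244
d = (-12, -5);  v_rel = (-14, -1),  |v_rel|² = 197
v_rel×d = (-14)·(-5) − (-1)·(-12) = 58
since m = R²·197 − 58²:  R² = (3364 + 9244) / 197 = 64
R = √64 = 8  ⇒  r_B = 8 − 3 = 5

rB=5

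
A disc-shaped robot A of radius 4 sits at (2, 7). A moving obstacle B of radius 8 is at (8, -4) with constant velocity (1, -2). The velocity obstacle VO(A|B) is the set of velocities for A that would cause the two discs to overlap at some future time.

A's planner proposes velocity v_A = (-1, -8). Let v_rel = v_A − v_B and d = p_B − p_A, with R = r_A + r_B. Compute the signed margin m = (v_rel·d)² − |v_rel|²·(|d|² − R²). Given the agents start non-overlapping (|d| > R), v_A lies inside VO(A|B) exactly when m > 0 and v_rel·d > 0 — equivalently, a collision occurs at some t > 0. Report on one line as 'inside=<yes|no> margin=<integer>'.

d = (6, -11),  |d|² = 157;  R = 4+8 = 12,  c = 157−12² = 13
v_rel = (-2, -6),  |v_rel|² = 40;  v_rel·d = (-2)·(6) + (-6)·(-11) = 54
40·t² − 108·t + 13 = 0  ⇒  m = 54² − 40·13 = 2396
m = 2396 > 0,  v_rel·d = 54 > 0  ⇒  inside

inside=yes margin=2396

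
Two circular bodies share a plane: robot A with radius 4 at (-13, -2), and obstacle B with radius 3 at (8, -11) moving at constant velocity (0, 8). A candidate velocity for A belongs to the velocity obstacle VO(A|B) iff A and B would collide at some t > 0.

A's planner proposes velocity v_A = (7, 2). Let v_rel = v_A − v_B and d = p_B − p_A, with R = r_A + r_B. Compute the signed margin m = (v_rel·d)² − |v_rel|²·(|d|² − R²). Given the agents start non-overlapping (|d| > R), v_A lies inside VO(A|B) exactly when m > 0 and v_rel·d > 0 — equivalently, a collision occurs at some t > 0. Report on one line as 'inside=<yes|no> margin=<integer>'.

d = (21, -9),  |d|² = 522;  R = 4+3 = 7,  c = 522−7² = 473
v_rel = (7, -6),  |v_rel|² = 85;  v_rel·d = (7)·(21) + (-6)·(-9) = 201
85·t² − 402·t + 473 = 0  ⇒  m = 201² − 85·473 = 196
m = 196 > 0,  v_rel·d = 201 > 0  ⇒  inside

inside=yes margin=196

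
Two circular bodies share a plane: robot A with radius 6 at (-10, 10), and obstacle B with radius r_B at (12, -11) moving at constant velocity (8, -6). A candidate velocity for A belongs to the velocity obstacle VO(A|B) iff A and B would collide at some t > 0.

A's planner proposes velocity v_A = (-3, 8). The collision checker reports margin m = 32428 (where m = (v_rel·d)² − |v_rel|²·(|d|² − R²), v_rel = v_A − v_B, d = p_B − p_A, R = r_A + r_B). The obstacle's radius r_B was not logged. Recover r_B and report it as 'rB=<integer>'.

m = 32428
d = (22, -21);  v_rel = (-11, 14),  |v_rel|² = 317
v_rel×d = (-11)·(-21) − (14)·(22) = -77
since m = R²·317 − (-77)²:  R² = (5929 + 32428) / 317 = 121
R = √121 = 11  ⇒  r_B = 11 − 6 = 5

rB=5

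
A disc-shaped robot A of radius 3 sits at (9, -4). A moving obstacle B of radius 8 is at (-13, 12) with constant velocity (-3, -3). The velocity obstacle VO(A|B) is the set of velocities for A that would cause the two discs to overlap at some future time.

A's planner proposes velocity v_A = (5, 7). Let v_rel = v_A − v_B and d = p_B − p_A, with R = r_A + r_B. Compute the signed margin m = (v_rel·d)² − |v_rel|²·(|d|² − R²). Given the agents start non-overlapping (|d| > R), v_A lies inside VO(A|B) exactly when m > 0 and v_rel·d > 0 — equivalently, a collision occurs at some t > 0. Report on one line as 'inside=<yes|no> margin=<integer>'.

d = (-22, 16),  |d|² = 740;  R = 3+8 = 11,  c = 740−11² = 619
v_rel = (8, 10),  |v_rel|² = 164;  v_rel·d = (8)·(-22) + (10)·(16) = -16
164·t² + 32·t + 619 = 0  ⇒  m = (-16)² − 164·619 = -101260
m = -101260 < 0,  v_rel·d = -16 < 0  ⇒  outside

inside=no margin=-101260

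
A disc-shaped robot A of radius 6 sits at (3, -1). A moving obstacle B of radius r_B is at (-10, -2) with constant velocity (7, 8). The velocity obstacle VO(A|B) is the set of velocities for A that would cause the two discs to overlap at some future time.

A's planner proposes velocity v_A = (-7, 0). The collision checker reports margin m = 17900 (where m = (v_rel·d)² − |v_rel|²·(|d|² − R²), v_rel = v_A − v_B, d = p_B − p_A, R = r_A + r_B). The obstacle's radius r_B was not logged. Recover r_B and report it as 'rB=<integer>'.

m = 17900
d = (-13, -1);  v_rel = (-14, -8),  |v_rel|² = 260
v_rel×d = (-14)·(-1) − (-8)·(-13) = -90
since m = R²·260 − (-90)²:  R² = (8100 + 17900) / 260 = 100
R = √100 = 10  ⇒  r_B = 10 − 6 = 4

rB=4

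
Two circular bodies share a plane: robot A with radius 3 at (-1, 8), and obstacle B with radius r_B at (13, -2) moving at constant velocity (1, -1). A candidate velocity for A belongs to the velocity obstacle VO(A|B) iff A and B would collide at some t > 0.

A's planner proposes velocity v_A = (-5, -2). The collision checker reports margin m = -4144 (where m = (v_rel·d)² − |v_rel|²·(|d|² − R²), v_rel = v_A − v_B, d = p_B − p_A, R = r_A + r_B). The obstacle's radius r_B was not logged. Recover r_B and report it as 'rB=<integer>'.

m = -4144
d = (14, -10);  v_rel = (-6, -1),  |v_rel|² = 37
v_rel×d = (-6)·(-10) − (-1)·(14) = 74
since m = R²·37 − 74²:  R² = (5476 + -4144) / 37 = 36
R = √36 = 6  ⇒  r_B = 6 − 3 = 3

rB=3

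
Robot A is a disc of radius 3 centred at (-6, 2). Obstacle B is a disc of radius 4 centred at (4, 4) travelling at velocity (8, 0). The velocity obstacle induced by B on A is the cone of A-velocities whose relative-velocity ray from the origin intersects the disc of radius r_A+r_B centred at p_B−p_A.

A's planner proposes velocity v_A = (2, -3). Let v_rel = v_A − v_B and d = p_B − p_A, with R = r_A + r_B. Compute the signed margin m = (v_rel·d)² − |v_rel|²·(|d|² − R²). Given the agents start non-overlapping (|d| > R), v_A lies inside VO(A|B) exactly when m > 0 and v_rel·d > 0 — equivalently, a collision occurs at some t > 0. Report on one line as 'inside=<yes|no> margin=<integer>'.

d = (10, 2),  |d|² = 104;  R = 3+4 = 7,  c = 104−7² = 55
v_rel = (-6, -3),  |v_rel|² = 45;  v_rel·d = (-6)·(10) + (-3)·(2) = -66
45·t² + 132·t + 55 = 0  ⇒  m = (-66)² − 45·55 = 1881
m = 1881 > 0,  v_rel·d = -66 < 0  ⇒  outside

inside=no margin=1881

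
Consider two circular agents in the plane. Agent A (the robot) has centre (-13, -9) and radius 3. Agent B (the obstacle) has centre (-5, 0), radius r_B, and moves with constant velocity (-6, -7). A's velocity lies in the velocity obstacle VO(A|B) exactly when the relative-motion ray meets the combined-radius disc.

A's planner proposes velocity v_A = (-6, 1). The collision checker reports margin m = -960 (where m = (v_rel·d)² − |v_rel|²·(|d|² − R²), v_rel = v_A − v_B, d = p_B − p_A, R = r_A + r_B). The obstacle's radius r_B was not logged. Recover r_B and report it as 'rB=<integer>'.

m = -960
d = (8, 9);  v_rel = (0, 8),  |v_rel|² = 64
v_rel×d = (0)·(9) − (8)·(8) = -64
since m = R²·64 − (-64)²:  R² = (4096 + -960) / 64 = 49
R = √49 = 7  ⇒  r_B = 7 − 3 = 4

rB=4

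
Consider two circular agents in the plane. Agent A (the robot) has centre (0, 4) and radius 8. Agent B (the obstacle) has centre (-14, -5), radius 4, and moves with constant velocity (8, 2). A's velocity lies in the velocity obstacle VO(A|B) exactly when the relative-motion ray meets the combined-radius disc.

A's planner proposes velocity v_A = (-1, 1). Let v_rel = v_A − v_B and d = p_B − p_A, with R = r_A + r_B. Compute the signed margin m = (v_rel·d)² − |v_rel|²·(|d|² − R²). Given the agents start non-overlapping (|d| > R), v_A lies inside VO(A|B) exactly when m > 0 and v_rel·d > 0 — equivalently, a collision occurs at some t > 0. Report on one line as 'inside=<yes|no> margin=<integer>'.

d = (-14, -9),  |d|² = 277;  R = 8+4 = 12,  c = 277−12² = 133
v_rel = (-9, -1),  |v_rel|² = 82;  v_rel·d = (-9)·(-14) + (-1)·(-9) = 135
82·t² − 270·t + 133 = 0  ⇒  m = 135² − 82·133 = 7319
m = 7319 > 0,  v_rel·d = 135 > 0  ⇒  inside

inside=yes margin=7319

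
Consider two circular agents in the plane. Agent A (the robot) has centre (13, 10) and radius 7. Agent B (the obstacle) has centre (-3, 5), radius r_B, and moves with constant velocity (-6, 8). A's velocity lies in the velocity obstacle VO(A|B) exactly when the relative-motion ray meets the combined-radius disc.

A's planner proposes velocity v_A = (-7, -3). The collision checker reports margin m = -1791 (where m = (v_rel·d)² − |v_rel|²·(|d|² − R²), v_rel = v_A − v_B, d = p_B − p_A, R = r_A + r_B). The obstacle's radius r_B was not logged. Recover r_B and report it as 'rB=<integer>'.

m = -1791
d = (-16, -5);  v_rel = (-1, -11),  |v_rel|² = 122
v_rel×d = (-1)·(-5) − (-11)·(-16) = -171
since m = R²·122 − (-171)²:  R² = (29241 + -1791) / 122 = 225
R = √225 = 15  ⇒  r_B = 15 − 7 = 8

rB=8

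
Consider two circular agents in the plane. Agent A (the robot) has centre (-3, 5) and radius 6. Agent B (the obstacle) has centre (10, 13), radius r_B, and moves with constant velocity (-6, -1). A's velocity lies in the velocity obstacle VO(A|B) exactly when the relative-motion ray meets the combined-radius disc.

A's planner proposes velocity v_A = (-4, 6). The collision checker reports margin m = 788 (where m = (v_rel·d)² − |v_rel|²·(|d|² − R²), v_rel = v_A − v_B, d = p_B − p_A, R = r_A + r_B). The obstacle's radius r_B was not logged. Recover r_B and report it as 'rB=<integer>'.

m = 788
d = (13, 8);  v_rel = (2, 7),  |v_rel|² = 53
v_rel×d = (2)·(8) − (7)·(13) = -75
since m = R²·53 − (-75)²:  R² = (5625 + 788) / 53 = 121
R = √121 = 11  ⇒  r_B = 11 − 6 = 5

rB=5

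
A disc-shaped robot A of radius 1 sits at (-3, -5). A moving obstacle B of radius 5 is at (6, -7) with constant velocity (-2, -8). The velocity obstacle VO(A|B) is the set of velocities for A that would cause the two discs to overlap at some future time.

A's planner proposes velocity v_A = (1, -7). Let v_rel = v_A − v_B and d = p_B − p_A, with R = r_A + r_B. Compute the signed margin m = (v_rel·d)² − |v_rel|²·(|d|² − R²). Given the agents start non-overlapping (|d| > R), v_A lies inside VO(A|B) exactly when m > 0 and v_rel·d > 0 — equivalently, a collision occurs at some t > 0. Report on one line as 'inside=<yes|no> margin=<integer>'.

d = (9, -2),  |d|² = 85;  R = 1+5 = 6,  c = 85−6² = 49
v_rel = (3, 1),  |v_rel|² = 10;  v_rel·d = (3)·(9) + (1)·(-2) = 25
10·t² − 50·t + 49 = 0  ⇒  m = 25² − 10·49 = 135
m = 135 > 0,  v_rel·d = 25 > 0  ⇒  inside

inside=yes margin=135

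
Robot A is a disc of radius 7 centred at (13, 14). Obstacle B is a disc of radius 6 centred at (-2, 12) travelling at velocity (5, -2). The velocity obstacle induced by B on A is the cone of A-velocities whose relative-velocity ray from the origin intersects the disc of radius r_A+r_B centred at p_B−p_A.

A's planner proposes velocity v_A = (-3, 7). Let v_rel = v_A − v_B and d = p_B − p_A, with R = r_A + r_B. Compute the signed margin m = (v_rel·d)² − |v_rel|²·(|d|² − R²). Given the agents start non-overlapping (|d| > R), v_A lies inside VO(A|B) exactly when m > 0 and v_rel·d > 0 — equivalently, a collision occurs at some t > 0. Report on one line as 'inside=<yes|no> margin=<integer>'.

d = (-15, -2),  |d|² = 229;  R = 7+6 = 13,  c = 229−13² = 60
v_rel = (-8, 9),  |v_rel|² = 145;  v_rel·d = (-8)·(-15) + (9)·(-2) = 102
145·t² − 204·t + 60 = 0  ⇒  m = 102² − 145·60 = 1704
m = 1704 > 0,  v_rel·d = 102 > 0  ⇒  inside

inside=yes margin=1704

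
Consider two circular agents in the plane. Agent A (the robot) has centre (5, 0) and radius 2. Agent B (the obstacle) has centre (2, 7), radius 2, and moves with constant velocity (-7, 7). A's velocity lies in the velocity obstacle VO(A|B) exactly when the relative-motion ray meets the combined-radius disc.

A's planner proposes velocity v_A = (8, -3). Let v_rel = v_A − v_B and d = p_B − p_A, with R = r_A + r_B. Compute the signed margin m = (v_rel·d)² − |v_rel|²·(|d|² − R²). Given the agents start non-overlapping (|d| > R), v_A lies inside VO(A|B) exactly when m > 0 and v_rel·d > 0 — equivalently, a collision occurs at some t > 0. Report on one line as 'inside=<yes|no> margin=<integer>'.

d = (-3, 7),  |d|² = 58;  R = 2+2 = 4,  c = 58−4² = 42
v_rel = (15, -10),  |v_rel|² = 325;  v_rel·d = (15)·(-3) + (-10)·(7) = -115
325·t² + 230·t + 42 = 0  ⇒  m = (-115)² − 325·42 = -425
m = -425 < 0,  v_rel·d = -115 < 0  ⇒  outside

inside=no margin=-425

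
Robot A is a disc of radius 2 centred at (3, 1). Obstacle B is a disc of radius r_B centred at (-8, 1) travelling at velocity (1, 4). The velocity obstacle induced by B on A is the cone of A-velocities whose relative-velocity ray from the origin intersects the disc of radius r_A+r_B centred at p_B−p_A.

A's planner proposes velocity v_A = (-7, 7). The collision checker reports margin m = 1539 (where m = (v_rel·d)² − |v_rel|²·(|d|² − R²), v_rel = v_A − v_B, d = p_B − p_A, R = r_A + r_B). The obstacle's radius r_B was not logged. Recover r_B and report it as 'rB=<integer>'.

m = 1539
d = (-11, 0);  v_rel = (-8, 3),  |v_rel|² = 73
v_rel×d = (-8)·(0) − (3)·(-11) = 33
since m = R²·73 − 33²:  R² = (1089 + 1539) / 73 = 36
R = √36 = 6  ⇒  r_B = 6 − 2 = 4

rB=4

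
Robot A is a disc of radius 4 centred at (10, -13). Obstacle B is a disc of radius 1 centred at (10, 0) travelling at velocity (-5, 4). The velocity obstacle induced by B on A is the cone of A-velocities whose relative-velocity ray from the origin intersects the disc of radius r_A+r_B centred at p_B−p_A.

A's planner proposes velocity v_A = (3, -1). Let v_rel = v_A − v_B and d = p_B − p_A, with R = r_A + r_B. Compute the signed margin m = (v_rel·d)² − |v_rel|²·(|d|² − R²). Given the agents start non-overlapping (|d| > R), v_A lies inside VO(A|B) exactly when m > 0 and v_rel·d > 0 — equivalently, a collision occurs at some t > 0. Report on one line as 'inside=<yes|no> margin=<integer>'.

d = (0, 13),  |d|² = 169;  R = 4+1 = 5,  c = 169−5² = 144
v_rel = (8, -5),  |v_rel|² = 89;  v_rel·d = (8)·(0) + (-5)·(13) = -65
89·t² + 130·t + 144 = 0  ⇒  m = (-65)² − 89·144 = -8591
m = -8591 < 0,  v_rel·d = -65 < 0  ⇒  outside

inside=no margin=-8591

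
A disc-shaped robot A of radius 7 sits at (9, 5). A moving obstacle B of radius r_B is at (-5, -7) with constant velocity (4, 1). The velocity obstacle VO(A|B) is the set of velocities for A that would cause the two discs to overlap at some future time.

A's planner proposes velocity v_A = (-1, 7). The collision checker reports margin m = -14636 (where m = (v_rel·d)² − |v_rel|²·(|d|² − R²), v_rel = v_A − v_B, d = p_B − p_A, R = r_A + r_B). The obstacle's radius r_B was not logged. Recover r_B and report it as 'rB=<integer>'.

m = -14636
d = (-14, -12);  v_rel = (-5, 6),  |v_rel|² = 61
v_rel×d = (-5)·(-12) − (6)·(-14) = 144
since m = R²·61 − 144²:  R² = (20736 + -14636) / 61 = 100
R = √100 = 10  ⇒  r_B = 10 − 7 = 3

rB=3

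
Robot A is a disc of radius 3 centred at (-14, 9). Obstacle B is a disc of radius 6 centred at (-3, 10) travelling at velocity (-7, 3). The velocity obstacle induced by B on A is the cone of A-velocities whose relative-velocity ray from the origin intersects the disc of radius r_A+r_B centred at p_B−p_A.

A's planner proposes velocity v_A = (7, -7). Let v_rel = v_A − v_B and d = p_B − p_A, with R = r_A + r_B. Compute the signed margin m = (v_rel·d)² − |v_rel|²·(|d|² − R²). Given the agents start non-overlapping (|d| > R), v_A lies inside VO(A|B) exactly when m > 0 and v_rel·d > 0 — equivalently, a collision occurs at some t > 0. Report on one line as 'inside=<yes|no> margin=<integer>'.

d = (11, 1),  |d|² = 122;  R = 3+6 = 9,  c = 122−9² = 41
v_rel = (14, -10),  |v_rel|² = 296;  v_rel·d = (14)·(11) + (-10)·(1) = 144
296·t² − 288·t + 41 = 0  ⇒  m = 144² − 296·41 = 8600
m = 8600 > 0,  v_rel·d = 144 > 0  ⇒  inside

inside=yes margin=8600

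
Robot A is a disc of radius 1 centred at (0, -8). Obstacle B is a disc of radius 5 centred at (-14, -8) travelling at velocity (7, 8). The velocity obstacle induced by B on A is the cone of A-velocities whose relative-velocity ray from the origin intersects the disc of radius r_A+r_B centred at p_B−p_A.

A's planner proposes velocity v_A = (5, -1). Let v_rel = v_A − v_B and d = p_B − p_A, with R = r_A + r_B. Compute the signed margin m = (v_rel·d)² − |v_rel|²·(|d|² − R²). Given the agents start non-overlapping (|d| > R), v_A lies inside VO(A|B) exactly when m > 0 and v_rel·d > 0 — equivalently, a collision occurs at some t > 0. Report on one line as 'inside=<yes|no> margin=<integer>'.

d = (-14, 0),  |d|² = 196;  R = 1+5 = 6,  c = 196−6² = 160
v_rel = (-2, -9),  |v_rel|² = 85;  v_rel·d = (-2)·(-14) + (-9)·(0) = 28
85·t² − 56·t + 160 = 0  ⇒  m = 28² − 85·160 = -12816
m = -12816 < 0,  v_rel·d = 28 > 0  ⇒  outside

inside=no margin=-12816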